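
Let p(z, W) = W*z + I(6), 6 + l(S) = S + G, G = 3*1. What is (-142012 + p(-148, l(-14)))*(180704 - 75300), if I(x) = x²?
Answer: -14699641840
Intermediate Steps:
G = 3
l(S) = -3 + S (l(S) = -6 + (S + 3) = -6 + (3 + S) = -3 + S)
p(z, W) = 36 + W*z (p(z, W) = W*z + 6² = W*z + 36 = 36 + W*z)
(-142012 + p(-148, l(-14)))*(180704 - 75300) = (-142012 + (36 + (-3 - 14)*(-148)))*(180704 - 75300) = (-142012 + (36 - 17*(-148)))*105404 = (-142012 + (36 + 2516))*105404 = (-142012 + 2552)*105404 = -139460*105404 = -14699641840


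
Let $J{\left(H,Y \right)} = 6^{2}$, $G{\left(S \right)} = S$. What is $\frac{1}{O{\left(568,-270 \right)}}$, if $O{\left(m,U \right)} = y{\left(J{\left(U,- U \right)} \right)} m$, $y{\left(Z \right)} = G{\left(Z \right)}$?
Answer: $\frac{1}{20448} \approx 4.8905 \cdot 10^{-5}$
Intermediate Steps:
$J{\left(H,Y \right)} = 36$
$y{\left(Z \right)} = Z$
$O{\left(m,U \right)} = 36 m$
$\frac{1}{O{\left(568,-270 \right)}} = \frac{1}{36 \cdot 568} = \frac{1}{20448}$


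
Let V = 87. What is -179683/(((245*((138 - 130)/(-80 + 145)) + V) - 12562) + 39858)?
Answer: -2335879/356371 ≈ -6.5546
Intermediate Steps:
-179683/(((245*((138 - 130)/(-80 + 145)) + V) - 12562) + 39858) = -179683/(((245*((138 - 130)/(-80 + 145)) + 87) - 12562) + 39858) = -179683/(((245*(8/65) + 87) - 12562) + 39858) = -179683/(((392/13 + 87) - 12562) + 39858) = -179683/((1523/13 - 12562) + 39858) = -179683/(-161783/13 + 39858) = -179683/356371/13 = -179683*13/356371 = -2335879/356371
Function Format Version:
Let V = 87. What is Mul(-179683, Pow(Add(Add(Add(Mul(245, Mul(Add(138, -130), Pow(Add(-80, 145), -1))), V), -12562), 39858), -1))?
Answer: Rational(-2335879, 356371) ≈ -6.5546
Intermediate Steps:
Mul(-179683, Pow(Add(Add(Add(Mul(245, Mul(Add(138, -130), Pow(Add(-80, 145), -1))), V), -12562), 39858), -1)) = Mul(-179683, Pow(Add(Add(Add(Mul(245, Mul(Add(138, -130), Pow(Add(-80, 145), -1))), 87), -12562), 39858), -1)) = Mul(-179683, Pow(Add(Add(Add(Mul(245, Mul(8, Pow(65, -1))), 87), -12562), 39858), -1)) = Mul(-179683, Pow(Add(Add(Add(Mul(245, Mul(8, Rational(1, 65))), 87), -12562), 39858), -1)) = Mul(-179683, Pow(Add(Add(Add(Mul(245, Rational(8, 65)), 87), -12562), 39858), -1)) = Mul(-179683, Pow(Add(Add(Add(Rational(392, 13), 87), -12562), 39858), -1)) = Mul(-179683, Pow(Add(Add(Rational(1523, 13), -12562), 39858), -1)) = Mul(-179683, Pow(Add(Rational(-161783, 13), 39858), -1)) = Mul(-179683, Pow(Rational(356371, 13), -1)) = Mul(-179683, Rational(13, 356371)) = Rational(-2335879, 356371)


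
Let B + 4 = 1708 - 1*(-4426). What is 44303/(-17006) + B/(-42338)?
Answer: -989973597/360000014 ≈ -2.7499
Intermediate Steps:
B = 6130 (B = -4 + (1708 - 1*(-4426)) = -4 + (1708 + 4426) = -4 + 6134 = 6130)
44303/(-17006) + B/(-42338) = 44303/(-17006) + 6130/(-42338) = 44303*(-1/17006) + 6130*(-1/42338) = -44303/17006 - 3065/21169 = -989973597/360000014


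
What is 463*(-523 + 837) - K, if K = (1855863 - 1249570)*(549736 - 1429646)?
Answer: 533483419012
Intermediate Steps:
K = -533483273630 (K = 606293*(-879910) = -533483273630)
463*(-523 + 837) - K = 463*(-523 + 837) - 1*(-533483273630) = 463*314 + 533483273630 = 145382 + 533483273630 = 533483419012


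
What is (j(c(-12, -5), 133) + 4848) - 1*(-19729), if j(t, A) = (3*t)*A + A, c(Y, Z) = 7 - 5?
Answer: 25508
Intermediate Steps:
c(Y, Z) = 2
j(t, A) = A + 3*A*t (j(t, A) = 3*A*t + A = A + 3*A*t)
(j(c(-12, -5), 133) + 4848) - 1*(-19729) = (133*(1 + 3*2) + 4848) - 1*(-19729) = (133*(1 + 6) + 4848) + 19729 = (133*7 + 4848) + 19729 = (931 + 4848) + 19729 = 5779 + 19729 = 25508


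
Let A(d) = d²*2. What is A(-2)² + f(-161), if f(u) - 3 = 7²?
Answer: 116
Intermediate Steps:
A(d) = 2*d²
f(u) = 52 (f(u) = 3 + 7² = 3 + 49 = 52)
A(-2)² + f(-161) = (2*(-2)²)² + 52 = (2*4)² + 52 = 8² + 52 = 64 + 52 = 116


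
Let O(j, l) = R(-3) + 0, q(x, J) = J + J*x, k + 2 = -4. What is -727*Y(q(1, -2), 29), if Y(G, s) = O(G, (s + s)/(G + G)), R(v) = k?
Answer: 4362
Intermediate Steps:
k = -6 (k = -2 - 4 = -6)
R(v) = -6
O(j, l) = -6 (O(j, l) = -6 + 0 = -6)
Y(G, s) = -6
-727*Y(q(1, -2), 29) = -727*(-6) = 4362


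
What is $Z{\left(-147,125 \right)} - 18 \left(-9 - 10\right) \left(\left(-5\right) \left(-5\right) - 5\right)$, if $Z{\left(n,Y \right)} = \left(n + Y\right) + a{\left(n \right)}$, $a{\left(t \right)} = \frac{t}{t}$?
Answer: $6819$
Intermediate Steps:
$a{\left(t \right)} = 1$
$Z{\left(n,Y \right)} = 1 + Y + n$ ($Z{\left(n,Y \right)} = \left(n + Y\right) + 1 = \left(Y + n\right) + 1 = 1 + Y + n$)
$Z{\left(-147,125 \right)} - 18 \left(-9 - 10\right) \left(\left(-5\right) \left(-5\right) - 5\right) = \left(1 + 125 - 147\right) - 18 \left(-9 - 10\right) \left(\left(-5\right) \left(-5\right) - 5\right) = -21 - 18 \left(-9 - 10\right) \left(25 - 5\right) = -21 - 18 \left(-19\right) 20 = -21 - \left(-342\right) 20 = -21 - -6840 = -21 + 6840 = 6819$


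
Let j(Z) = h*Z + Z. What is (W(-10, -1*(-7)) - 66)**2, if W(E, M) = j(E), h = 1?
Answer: 7396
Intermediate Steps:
j(Z) = 2*Z (j(Z) = 1*Z + Z = Z + Z = 2*Z)
W(E, M) = 2*E
(W(-10, -1*(-7)) - 66)**2 = (2*(-10) - 66)**2 = (-20 - 66)**2 = (-86)**2 = 7396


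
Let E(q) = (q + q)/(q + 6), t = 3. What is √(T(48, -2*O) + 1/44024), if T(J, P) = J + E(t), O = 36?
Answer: √212223426126/66036 ≈ 6.9762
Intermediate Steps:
E(q) = 2*q/(6 + q) (E(q) = (2*q)/(6 + q) = 2*q/(6 + q))
T(J, P) = ⅔ + J (T(J, P) = J + 2*3/(6 + 3) = J + 2*3/9 = J + 2*3*(⅑) = J + ⅔ = ⅔ + J)
√(T(48, -2*O) + 1/44024) = √((⅔ + 48) + 1/44024) = √(146/3 + 1/44024) = √(6427507/132072) = √212223426126/66036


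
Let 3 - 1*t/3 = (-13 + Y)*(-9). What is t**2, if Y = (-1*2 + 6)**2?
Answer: 8100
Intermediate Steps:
Y = 16 (Y = (-2 + 6)**2 = 4**2 = 16)
t = 90 (t = 9 - 3*(-13 + 16)*(-9) = 9 - 9*(-9) = 9 - 3*(-27) = 9 + 81 = 90)
t**2 = 90**2 = 8100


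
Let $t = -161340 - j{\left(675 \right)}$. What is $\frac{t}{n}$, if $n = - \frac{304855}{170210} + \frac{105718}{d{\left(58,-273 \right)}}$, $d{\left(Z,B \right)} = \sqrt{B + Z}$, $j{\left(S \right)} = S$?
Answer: $\frac{3442807780272950}{616749411428588531} - \frac{945181045104468680 i \sqrt{215}}{616749411428588531} \approx 0.0055822 - 22.471 i$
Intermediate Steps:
$n = - \frac{60971}{34042} - \frac{105718 i \sqrt{215}}{215}$ ($n = - \frac{304855}{170210} + \frac{105718}{\sqrt{-273 + 58}} = \left(-304855\right) \frac{1}{170210} + \frac{105718}{\sqrt{-215}} = - \frac{60971}{34042} + \frac{105718}{i \sqrt{215}} = - \frac{60971}{34042} + 105718 \left(- \frac{i \sqrt{215}}{215}\right) = - \frac{60971}{34042} - \frac{105718 i \sqrt{215}}{215} \approx -1.7911 - 7209.9 i$)
$t = -162015$ ($t = -161340 - 675 = -162015$)
$\frac{t}{n} = - \frac{162015}{- \frac{60971}{34042} - \frac{105718 i \sqrt{215}}{215}}$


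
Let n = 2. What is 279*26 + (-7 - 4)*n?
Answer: 7232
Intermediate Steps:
279*26 + (-7 - 4)*n = 279*26 + (-7 - 4)*2 = 7254 - 11*2 = 7254 - 22 = 7232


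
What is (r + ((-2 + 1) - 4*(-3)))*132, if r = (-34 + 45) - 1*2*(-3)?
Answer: 3696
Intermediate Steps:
r = 17 (r = 11 - 2*(-3) = 11 + 6 = 17)
(r + ((-2 + 1) - 4*(-3)))*132 = (17 + ((-2 + 1) - 4*(-3)))*132 = (17 + (-1 + 12))*132 = (17 + 11)*132 = 28*132 = 3696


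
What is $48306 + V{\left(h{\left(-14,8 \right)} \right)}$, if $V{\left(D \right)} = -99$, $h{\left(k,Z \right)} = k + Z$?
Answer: $48207$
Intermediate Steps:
$h{\left(k,Z \right)} = Z + k$
$48306 + V{\left(h{\left(-14,8 \right)} \right)} = 48306 - 99 = 48207$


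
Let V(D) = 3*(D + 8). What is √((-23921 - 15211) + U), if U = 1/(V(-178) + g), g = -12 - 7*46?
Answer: I*√6968783299/422 ≈ 197.82*I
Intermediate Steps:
V(D) = 24 + 3*D (V(D) = 3*(8 + D) = 24 + 3*D)
g = -334 (g = -12 - 322 = -334)
U = -1/844 (U = 1/((24 + 3*(-178)) - 334) = 1/((24 - 534) - 334) = 1/(-510 - 334) = 1/(-844) = -1/844 ≈ -0.0011848)
√((-23921 - 15211) + U) = √((-23921 - 15211) - 1/844) = √(-39132 - 1/844) = √(-33027409/844) = I*√6968783299/422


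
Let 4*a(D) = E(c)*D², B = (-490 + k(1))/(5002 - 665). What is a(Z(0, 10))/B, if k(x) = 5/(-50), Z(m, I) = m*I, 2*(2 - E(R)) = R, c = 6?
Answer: 0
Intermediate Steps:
E(R) = 2 - R/2
Z(m, I) = I*m
k(x) = -⅒ (k(x) = 5*(-1/50) = -⅒)
B = -4901/43370 (B = (-490 - ⅒)/(5002 - 665) = -4901/10/4337 = -4901/10*1/4337 = -4901/43370 ≈ -0.11300)
a(D) = -D²/4 (a(D) = ((2 - ½*6)*D²)/4 = ((2 - 3)*D²)/4 = (-D²)/4 = -D²/4)
a(Z(0, 10))/B = (-(10*0)²/4)/(-4901/43370) = -¼*0²*(-43370/4901) = -¼*0*(-43370/4901) = 0*(-43370/4901) = 0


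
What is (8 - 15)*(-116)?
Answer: 812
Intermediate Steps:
(8 - 15)*(-116) = -7*(-116) = 812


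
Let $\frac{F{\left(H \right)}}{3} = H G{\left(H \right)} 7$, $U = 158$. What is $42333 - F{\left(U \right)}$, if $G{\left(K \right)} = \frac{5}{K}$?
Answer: $42228$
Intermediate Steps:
$F{\left(H \right)} = 105$ ($F{\left(H \right)} = 3 H \frac{5}{H} 7 = 3 \cdot 5 \cdot 7 = 3 \cdot 35 = 105$)
$42333 - F{\left(U \right)} = 42333 - 105 = 42228$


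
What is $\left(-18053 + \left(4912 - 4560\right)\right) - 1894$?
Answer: $-19595$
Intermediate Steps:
$\left(-18053 + \left(4912 - 4560\right)\right) - 1894 = \left(-18053 + 352\right) - 1894 = -17701 - 1894 = -19595$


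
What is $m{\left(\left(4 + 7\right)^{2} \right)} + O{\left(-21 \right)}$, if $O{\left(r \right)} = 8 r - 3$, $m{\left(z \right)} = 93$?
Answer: $-78$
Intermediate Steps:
$O{\left(r \right)} = -3 + 8 r$
$m{\left(\left(4 + 7\right)^{2} \right)} + O{\left(-21 \right)} = 93 + \left(-3 + 8 \left(-21\right)\right) = 93 - 171 = -78$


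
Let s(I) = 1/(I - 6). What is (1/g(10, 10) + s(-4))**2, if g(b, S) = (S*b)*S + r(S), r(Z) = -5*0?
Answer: 9801/1000000 ≈ 0.0098010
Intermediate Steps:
r(Z) = 0
g(b, S) = b*S**2 (g(b, S) = (S*b)*S + 0 = b*S**2 + 0 = b*S**2)
s(I) = 1/(-6 + I)
(1/g(10, 10) + s(-4))**2 = (1/(10*10**2) + 1/(-6 - 4))**2 = (1/(10*100) + 1/(-10))**2 = (1/1000 - 1/10)**2 = (-99/1000)**2 = 9801/1000000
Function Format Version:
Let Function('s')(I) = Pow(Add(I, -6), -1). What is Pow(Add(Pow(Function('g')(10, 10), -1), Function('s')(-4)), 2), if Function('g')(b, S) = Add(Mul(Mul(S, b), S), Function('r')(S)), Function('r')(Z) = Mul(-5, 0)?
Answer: Rational(9801, 1000000) ≈ 0.0098010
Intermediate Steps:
Function('r')(Z) = 0
Function('g')(b, S) = Mul(b, Pow(S, 2)) (Function('g')(b, S) = Add(Mul(Mul(S, b), S), 0) = Add(Mul(b, Pow(S, 2)), 0) = Mul(b, Pow(S, 2)))
Function('s')(I) = Pow(Add(-6, I), -1)
Pow(Add(Pow(Function('g')(10, 10), -1), Function('s')(-4)), 2) = Pow(Add(Pow(Mul(10, Pow(10, 2)), -1), Pow(Add(-6, -4), -1)), 2) = Pow(Add(Pow(Mul(10, 100), -1), Pow(-10, -1)), 2) = Pow(Add(Pow(1000, -1), Rational(-1, 10)), 2) = Pow(Add(Rational(1, 1000), Rational(-1, 10)), 2) = Pow(Rational(-99, 1000), 2) = Rational(9801, 1000000)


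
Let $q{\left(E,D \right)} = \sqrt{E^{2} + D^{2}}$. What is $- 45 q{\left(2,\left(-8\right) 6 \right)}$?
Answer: $- 90 \sqrt{577} \approx -2161.9$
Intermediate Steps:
$q{\left(E,D \right)} = \sqrt{D^{2} + E^{2}}$
$- 45 q{\left(2,\left(-8\right) 6 \right)} = - 45 \sqrt{\left(\left(-8\right) 6\right)^{2} + 2^{2}} = - 45 \sqrt{\left(-48\right)^{2} + 4} = - 45 \sqrt{2304 + 4} = - 45 \sqrt{2308} = - 45 \cdot 2 \sqrt{577} = - 90 \sqrt{577}$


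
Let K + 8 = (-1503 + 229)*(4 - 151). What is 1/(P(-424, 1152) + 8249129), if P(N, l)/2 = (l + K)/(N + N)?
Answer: 212/1748721137 ≈ 1.2123e-7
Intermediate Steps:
K = 187270 (K = -8 + (-1503 + 229)*(4 - 151) = -8 - 1274*(-147) = -8 + 187278 = 187270)
P(N, l) = (187270 + l)/N (P(N, l) = 2*((l + 187270)/(N + N)) = 2*((187270 + l)/((2*N))) = 2*((187270 + l)*(1/(2*N))) = 2*((187270 + l)/(2*N)) = (187270 + l)/N)
1/(P(-424, 1152) + 8249129) = 1/((187270 + 1152)/(-424) + 8249129) = 1/(-1/424*188422 + 8249129) = 1/(-94211/212 + 8249129) = 1/(1748721137/212) = 212/1748721137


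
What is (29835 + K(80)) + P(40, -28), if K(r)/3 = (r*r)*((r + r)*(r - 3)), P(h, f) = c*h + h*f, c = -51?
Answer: 236570675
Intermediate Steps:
P(h, f) = -51*h + f*h (P(h, f) = -51*h + h*f = -51*h + f*h)
K(r) = 6*r³*(-3 + r) (K(r) = 3*((r*r)*((r + r)*(r - 3))) = 3*(r²*((2*r)*(-3 + r))) = 3*(r²*(2*r*(-3 + r))) = 3*(2*r³*(-3 + r)) = 6*r³*(-3 + r))
(29835 + K(80)) + P(40, -28) = (29835 + 6*80³*(-3 + 80)) + 40*(-51 - 28) = (29835 + 6*512000*77) + 40*(-79) = (29835 + 236544000) - 3160 = 236573835 - 3160 = 236570675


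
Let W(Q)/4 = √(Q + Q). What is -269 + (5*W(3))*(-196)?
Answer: -269 - 3920*√6 ≈ -9871.0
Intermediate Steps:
W(Q) = 4*√2*√Q (W(Q) = 4*√(Q + Q) = 4*√(2*Q) = 4*(√2*√Q) = 4*√2*√Q)
-269 + (5*W(3))*(-196) = -269 + (5*(4*√2*√3))*(-196) = -269 + (5*(4*√6))*(-196) = -269 + (20*√6)*(-196) = -269 - 3920*√6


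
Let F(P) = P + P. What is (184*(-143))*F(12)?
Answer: -631488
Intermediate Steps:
F(P) = 2*P
(184*(-143))*F(12) = (184*(-143))*(2*12) = -26312*24 = -631488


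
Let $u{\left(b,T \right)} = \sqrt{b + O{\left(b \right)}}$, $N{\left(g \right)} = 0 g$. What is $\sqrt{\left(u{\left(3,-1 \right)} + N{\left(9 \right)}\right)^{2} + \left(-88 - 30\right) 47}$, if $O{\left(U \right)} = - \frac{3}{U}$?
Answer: $6 i \sqrt{154} \approx 74.458 i$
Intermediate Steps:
$N{\left(g \right)} = 0$
$u{\left(b,T \right)} = \sqrt{b - \frac{3}{b}}$
$\sqrt{\left(u{\left(3,-1 \right)} + N{\left(9 \right)}\right)^{2} + \left(-88 - 30\right) 47} = \sqrt{\left(\sqrt{3 - \frac{3}{3}} + 0\right)^{2} + \left(-88 - 30\right) 47} = \sqrt{\left(\sqrt{3 - 1} + 0\right)^{2} - 5546} = \sqrt{\left(\sqrt{2} + 0\right)^{2} - 5546} = \sqrt{\left(\sqrt{2}\right)^{2} - 5546} = \sqrt{2 - 5546} = \sqrt{-5544} = 6 i \sqrt{154}$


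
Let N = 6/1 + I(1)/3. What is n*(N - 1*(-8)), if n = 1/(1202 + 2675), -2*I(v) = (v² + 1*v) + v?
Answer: 27/7754 ≈ 0.0034821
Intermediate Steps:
I(v) = -v - v²/2 (I(v) = -((v² + 1*v) + v)/2 = -((v² + v) + v)/2 = -((v + v²) + v)/2 = -(v² + 2*v)/2 = -v - v²/2)
n = 1/3877 ≈ 0.00025793
N = 11/2 (N = 6/1 - ½*1*(2 + 1)/3 = 6*1 - ½*1*3*(⅓) = 6 - 3/2*⅓ = 6 - ½ = 11/2 ≈ 5.5000)
n*(N - 1*(-8)) = (11/2 - 1*(-8))/3877 = (11/2 + 8)/3877 = (1/3877)*(27/2) = 27/7754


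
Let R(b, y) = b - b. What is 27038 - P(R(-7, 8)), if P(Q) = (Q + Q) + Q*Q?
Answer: 27038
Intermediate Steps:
R(b, y) = 0
P(Q) = Q² + 2*Q (P(Q) = 2*Q + Q² = Q² + 2*Q)
27038 - P(R(-7, 8)) = 27038 - 0*(2 + 0) = 27038 - 0*2 = 27038 - 1*0 = 27038 + 0 = 27038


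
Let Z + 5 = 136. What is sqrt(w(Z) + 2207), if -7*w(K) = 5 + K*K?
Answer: I*sqrt(12019)/7 ≈ 15.662*I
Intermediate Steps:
Z = 131 (Z = -5 + 136 = 131)
w(K) = -5/7 - K**2/7 (w(K) = -(5 + K*K)/7 = -(5 + K**2)/7 = -5/7 - K**2/7)
sqrt(w(Z) + 2207) = sqrt((-5/7 - 1/7*131**2) + 2207) = sqrt((-5/7 - 1/7*17161) + 2207) = sqrt((-5/7 - 17161/7) + 2207) = sqrt(-17166/7 + 2207) = sqrt(-1717/7) = I*sqrt(12019)/7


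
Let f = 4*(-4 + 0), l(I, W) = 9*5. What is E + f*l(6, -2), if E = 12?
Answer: -708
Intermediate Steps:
l(I, W) = 45
f = -16 (f = 4*(-4) = -16)
E + f*l(6, -2) = 12 - 16*45 = 12 - 720 = -708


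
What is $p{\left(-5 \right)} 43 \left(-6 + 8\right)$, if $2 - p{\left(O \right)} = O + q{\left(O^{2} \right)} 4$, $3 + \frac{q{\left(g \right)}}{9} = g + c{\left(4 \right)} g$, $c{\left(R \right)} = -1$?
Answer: $9890$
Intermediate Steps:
$q{\left(g \right)} = -27$ ($q{\left(g \right)} = -27 + 9 \left(g - g\right) = -27 + 9 \cdot 0 = -27 + 0 = -27$)
$p{\left(O \right)} = 110 - O$ ($p{\left(O \right)} = 2 - \left(O - 108\right) = 2 - \left(-108 + O\right) = 110 - O$)
$p{\left(-5 \right)} 43 \left(-6 + 8\right) = \left(110 - -5\right) 43 \left(-6 + 8\right) = \left(110 + 5\right) 43 \cdot 2 = 115 \cdot 43 \cdot 2 = 4945 \cdot 2 = 9890$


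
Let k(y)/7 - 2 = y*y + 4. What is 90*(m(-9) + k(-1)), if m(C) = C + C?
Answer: 2790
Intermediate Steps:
k(y) = 42 + 7*y² (k(y) = 14 + 7*(y*y + 4) = 14 + 7*(y² + 4) = 14 + 7*(4 + y²) = 14 + (28 + 7*y²) = 42 + 7*y²)
m(C) = 2*C
90*(m(-9) + k(-1)) = 90*(2*(-9) + (42 + 7*(-1)²)) = 90*(-18 + (42 + 7*1)) = 90*(-18 + (42 + 7)) = 90*(-18 + 49) = 90*31 = 2790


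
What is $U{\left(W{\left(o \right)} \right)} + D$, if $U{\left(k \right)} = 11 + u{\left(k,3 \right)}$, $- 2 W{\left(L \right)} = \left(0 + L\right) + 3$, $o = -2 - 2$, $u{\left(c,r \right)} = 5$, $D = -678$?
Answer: $-662$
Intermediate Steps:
$o = -4$ ($o = -2 - 2 = -4$)
$W{\left(L \right)} = - \frac{3}{2} - \frac{L}{2}$ ($W{\left(L \right)} = - \frac{\left(0 + L\right) + 3}{2} = - \frac{L + 3}{2} = - \frac{3 + L}{2} = - \frac{3}{2} - \frac{L}{2}$)
$U{\left(k \right)} = 16$ ($U{\left(k \right)} = 11 + 5 = 16$)
$U{\left(W{\left(o \right)} \right)} + D = 16 - 678 = -662$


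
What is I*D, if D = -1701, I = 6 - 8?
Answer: 3402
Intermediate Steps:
I = -2
I*D = -2*(-1701) = 3402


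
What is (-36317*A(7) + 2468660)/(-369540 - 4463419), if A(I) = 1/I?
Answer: -17244303/33830713 ≈ -0.50972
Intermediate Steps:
(-36317*A(7) + 2468660)/(-369540 - 4463419) = (-36317/7 + 2468660)/(-369540 - 4463419) = (-36317*⅐ + 2468660)/(-4832959) = (-36317/7 + 2468660)*(-1/4832959) = (17244303/7)*(-1/4832959) = -17244303/33830713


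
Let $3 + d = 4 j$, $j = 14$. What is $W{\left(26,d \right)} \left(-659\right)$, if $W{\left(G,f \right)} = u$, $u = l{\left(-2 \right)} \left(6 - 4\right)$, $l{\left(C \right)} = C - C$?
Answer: $0$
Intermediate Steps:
$l{\left(C \right)} = 0$
$d = 53$ ($d = -3 + 4 \cdot 14 = -3 + 56 = 53$)
$u = 0$ ($u = 0 \left(6 - 4\right) = 0 \cdot 2 = 0$)
$W{\left(G,f \right)} = 0$
$W{\left(26,d \right)} \left(-659\right) = 0 \left(-659\right) = 0$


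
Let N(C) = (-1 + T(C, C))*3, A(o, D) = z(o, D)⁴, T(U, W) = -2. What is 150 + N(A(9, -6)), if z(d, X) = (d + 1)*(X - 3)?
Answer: 141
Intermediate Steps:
z(d, X) = (1 + d)*(-3 + X)
A(o, D) = (-3 + D - 3*o + D*o)⁴
N(C) = -9 (N(C) = (-1 - 2)*3 = -3*3 = -9)
150 + N(A(9, -6)) = 150 - 9 = 141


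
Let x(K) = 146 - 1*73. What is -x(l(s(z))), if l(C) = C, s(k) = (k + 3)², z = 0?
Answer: -73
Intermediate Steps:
s(k) = (3 + k)²
x(K) = 73 (x(K) = 146 - 73 = 73)
-x(l(s(z))) = -1*73 = -73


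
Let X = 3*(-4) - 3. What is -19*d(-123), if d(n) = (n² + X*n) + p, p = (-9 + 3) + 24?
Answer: -322848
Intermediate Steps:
X = -15 (X = -12 - 3 = -15)
p = 18 (p = -6 + 24 = 18)
d(n) = 18 + n² - 15*n (d(n) = (n² - 15*n) + 18 = 18 + n² - 15*n)
-19*d(-123) = -19*(18 + (-123)² - 15*(-123)) = -19*(18 + 15129 + 1845) = -19*16992 = -322848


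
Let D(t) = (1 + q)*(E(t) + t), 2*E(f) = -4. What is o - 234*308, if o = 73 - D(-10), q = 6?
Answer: -71915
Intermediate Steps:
E(f) = -2 (E(f) = (½)*(-4) = -2)
D(t) = -14 + 7*t (D(t) = (1 + 6)*(-2 + t) = 7*(-2 + t) = -14 + 7*t)
o = 157 (o = 73 - (-14 + 7*(-10)) = 73 - (-14 - 70) = 73 - 1*(-84) = 73 + 84 = 157)
o - 234*308 = 157 - 234*308 = 157 - 72072 = -71915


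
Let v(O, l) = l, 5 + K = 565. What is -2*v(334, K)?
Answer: -1120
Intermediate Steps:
K = 560 (K = -5 + 565 = 560)
-2*v(334, K) = -2*560 = -1120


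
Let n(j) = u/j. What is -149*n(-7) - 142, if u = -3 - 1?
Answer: -1590/7 ≈ -227.14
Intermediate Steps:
u = -4
n(j) = -4/j
-149*n(-7) - 142 = -(-596)/(-7) - 142 = -(-596)*(-1)/7 - 142 = -149*4/7 - 142 = -596/7 - 142 = -1590/7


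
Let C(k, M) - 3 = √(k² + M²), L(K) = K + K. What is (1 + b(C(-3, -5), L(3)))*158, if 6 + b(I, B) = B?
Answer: 158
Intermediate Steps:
L(K) = 2*K
C(k, M) = 3 + √(M² + k²) (C(k, M) = 3 + √(k² + M²) = 3 + √(M² + k²))
b(I, B) = -6 + B
(1 + b(C(-3, -5), L(3)))*158 = (1 + (-6 + 2*3))*158 = (1 + (-6 + 6))*158 = (1 + 0)*158 = 1*158 = 158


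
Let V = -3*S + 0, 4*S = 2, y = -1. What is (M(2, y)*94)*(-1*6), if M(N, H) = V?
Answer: 846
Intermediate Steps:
S = ½ (S = (¼)*2 = ½ ≈ 0.50000)
V = -3/2 (V = -3*½ + 0 = -3/2 + 0 = -3/2 ≈ -1.5000)
M(N, H) = -3/2
(M(2, y)*94)*(-1*6) = (-3/2*94)*(-1*6) = -141*(-6) = 846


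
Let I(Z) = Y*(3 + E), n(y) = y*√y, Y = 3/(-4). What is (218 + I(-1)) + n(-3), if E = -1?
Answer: 433/2 - 3*I*√3 ≈ 216.5 - 5.1962*I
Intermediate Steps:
Y = -¾ (Y = 3*(-¼) = -¾ ≈ -0.75000)
n(y) = y^(3/2)
I(Z) = -3/2 (I(Z) = -3*(3 - 1)/4 = -¾*2 = -3/2)
(218 + I(-1)) + n(-3) = (218 - 3/2) + (-3)^(3/2) = 433/2 - 3*I*√3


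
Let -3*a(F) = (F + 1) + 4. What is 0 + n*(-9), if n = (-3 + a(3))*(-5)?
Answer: -255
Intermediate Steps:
a(F) = -5/3 - F/3 (a(F) = -((F + 1) + 4)/3 = -((1 + F) + 4)/3 = -(5 + F)/3 = -5/3 - F/3)
n = 85/3 (n = (-3 + (-5/3 - ⅓*3))*(-5) = (-3 + (-5/3 - 1))*(-5) = (-3 - 8/3)*(-5) = -17/3*(-5) = 85/3 ≈ 28.333)
0 + n*(-9) = 0 + (85/3)*(-9) = 0 - 255 = -255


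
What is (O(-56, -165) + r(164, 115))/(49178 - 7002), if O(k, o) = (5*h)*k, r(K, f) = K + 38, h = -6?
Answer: 941/21088 ≈ 0.044623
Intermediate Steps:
r(K, f) = 38 + K
O(k, o) = -30*k (O(k, o) = (5*(-6))*k = -30*k)
(O(-56, -165) + r(164, 115))/(49178 - 7002) = (-30*(-56) + (38 + 164))/(49178 - 7002) = (1680 + 202)/42176 = 1882*(1/42176) = 941/21088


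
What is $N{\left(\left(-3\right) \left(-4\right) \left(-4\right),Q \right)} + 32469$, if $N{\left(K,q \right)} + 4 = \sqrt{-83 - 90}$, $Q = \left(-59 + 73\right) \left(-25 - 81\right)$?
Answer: $32465 + i \sqrt{173} \approx 32465.0 + 13.153 i$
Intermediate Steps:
$Q = -1484$ ($Q = 14 \left(-106\right) = -1484$)
$N{\left(K,q \right)} = -4 + i \sqrt{173}$ ($N{\left(K,q \right)} = -4 + \sqrt{-83 - 90} = -4 + \sqrt{-173} = -4 + i \sqrt{173}$)
$N{\left(\left(-3\right) \left(-4\right) \left(-4\right),Q \right)} + 32469 = \left(-4 + i \sqrt{173}\right) + 32469 = 32465 + i \sqrt{173}$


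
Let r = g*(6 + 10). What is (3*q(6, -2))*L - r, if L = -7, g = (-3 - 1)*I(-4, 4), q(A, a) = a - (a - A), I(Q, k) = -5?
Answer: -446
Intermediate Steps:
q(A, a) = A (q(A, a) = a + (A - a) = A)
g = 20 (g = (-3 - 1)*(-5) = -4*(-5) = 20)
r = 320 (r = 20*(6 + 10) = 20*16 = 320)
(3*q(6, -2))*L - r = (3*6)*(-7) - 1*320 = 18*(-7) - 320 = -126 - 320 = -446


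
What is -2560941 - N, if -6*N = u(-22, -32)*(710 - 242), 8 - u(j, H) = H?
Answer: -2557821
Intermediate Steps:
u(j, H) = 8 - H
N = -3120 (N = -(8 - 1*(-32))*(710 - 242)/6 = -(8 + 32)*468/6 = -20*468/3 = -⅙*18720 = -3120)
-2560941 - N = -2560941 - 1*(-3120) = -2560941 + 3120 = -2557821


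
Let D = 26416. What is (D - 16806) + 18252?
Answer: 27862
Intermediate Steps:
(D - 16806) + 18252 = (26416 - 16806) + 18252 = 9610 + 18252 = 27862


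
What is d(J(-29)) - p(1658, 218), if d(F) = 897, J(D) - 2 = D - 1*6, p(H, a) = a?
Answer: 679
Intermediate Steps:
J(D) = -4 + D (J(D) = 2 + (D - 1*6) = 2 + (D - 6) = 2 + (-6 + D) = -4 + D)
d(J(-29)) - p(1658, 218) = 897 - 1*218 = 897 - 218 = 679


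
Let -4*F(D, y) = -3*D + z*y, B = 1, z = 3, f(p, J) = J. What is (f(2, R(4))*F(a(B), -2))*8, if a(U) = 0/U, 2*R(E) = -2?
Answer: -12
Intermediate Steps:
R(E) = -1 (R(E) = (½)*(-2) = -1)
a(U) = 0
F(D, y) = -3*y/4 + 3*D/4 (F(D, y) = -(-3*D + 3*y)/4 = -3*y/4 + 3*D/4)
(f(2, R(4))*F(a(B), -2))*8 = -(-¾*(-2) + (¾)*0)*8 = -(3/2 + 0)*8 = -1*3/2*8 = -3/2*8 = -12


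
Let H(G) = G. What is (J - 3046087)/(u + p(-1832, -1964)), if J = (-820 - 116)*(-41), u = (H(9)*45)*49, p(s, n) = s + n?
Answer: -3007711/16049 ≈ -187.41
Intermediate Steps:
p(s, n) = n + s
u = 19845 (u = (9*45)*49 = 405*49 = 19845)
J = 38376 (J = -936*(-41) = 38376)
(J - 3046087)/(u + p(-1832, -1964)) = (38376 - 3046087)/(19845 + (-1964 - 1832)) = -3007711/(19845 - 3796) = -3007711/16049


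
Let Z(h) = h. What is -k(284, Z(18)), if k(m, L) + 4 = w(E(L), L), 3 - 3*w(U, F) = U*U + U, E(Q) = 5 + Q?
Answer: 187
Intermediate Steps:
w(U, F) = 1 - U/3 - U²/3 (w(U, F) = 1 - (U*U + U)/3 = 1 - (U² + U)/3 = 1 - (U + U²)/3 = 1 + (-U/3 - U²/3) = 1 - U/3 - U²/3)
k(m, L) = -14/3 - L/3 - (5 + L)²/3 (k(m, L) = -4 + (1 - (5 + L)/3 - (5 + L)²/3) = -4 + (1 + (-5/3 - L/3) - (5 + L)²/3) = -4 + (-⅔ - L/3 - (5 + L)²/3) = -14/3 - L/3 - (5 + L)²/3)
-k(284, Z(18)) = -(-14/3 - ⅓*18 - (5 + 18)²/3) = -(-14/3 - 6 - ⅓*23²) = -(-14/3 - 6 - ⅓*529) = -(-14/3 - 6 - 529/3) = -1*(-187) = 187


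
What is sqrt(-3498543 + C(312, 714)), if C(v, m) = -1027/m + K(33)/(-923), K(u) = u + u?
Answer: I*sqrt(1519452853785668802)/659022 ≈ 1870.4*I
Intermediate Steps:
K(u) = 2*u
C(v, m) = -66/923 - 1027/m (C(v, m) = -1027/m + (2*33)/(-923) = -1027/m + 66*(-1/923) = -1027/m - 66/923 = -66/923 - 1027/m)
sqrt(-3498543 + C(312, 714)) = sqrt(-3498543 + (-66/923 - 1027/714)) = sqrt(-3498543 - 995045/659022) = sqrt(-2305617799991/659022) = I*sqrt(1519452853785668802)/659022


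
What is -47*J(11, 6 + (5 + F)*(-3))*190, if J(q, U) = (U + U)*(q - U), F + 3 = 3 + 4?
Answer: 12001920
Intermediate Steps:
F = 4 (F = -3 + (3 + 4) = -3 + 7 = 4)
J(q, U) = 2*U*(q - U) (J(q, U) = (2*U)*(q - U) = 2*U*(q - U))
-47*J(11, 6 + (5 + F)*(-3))*190 = -94*(6 + (5 + 4)*(-3))*(11 - (6 + (5 + 4)*(-3)))*190 = -94*(6 + 9*(-3))*(11 - (6 + 9*(-3)))*190 = -94*(6 - 27)*(11 - (6 - 27))*190 = -94*(-21)*(11 - 1*(-21))*190 = -94*(-21)*(11 + 21)*190 = -94*(-21)*32*190 = -47*(-1344)*190 = 63168*190 = 12001920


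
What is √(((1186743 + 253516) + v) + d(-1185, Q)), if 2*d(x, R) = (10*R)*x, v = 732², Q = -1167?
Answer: √8890558 ≈ 2981.7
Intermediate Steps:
v = 535824
d(x, R) = 5*R*x (d(x, R) = ((10*R)*x)/2 = (10*R*x)/2 = 5*R*x)
√(((1186743 + 253516) + v) + d(-1185, Q)) = √(((1186743 + 253516) + 535824) + 5*(-1167)*(-1185)) = √((1440259 + 535824) + 6914475) = √(1976083 + 6914475) = √8890558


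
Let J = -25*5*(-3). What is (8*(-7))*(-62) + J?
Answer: 3847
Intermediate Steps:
J = 375 (J = -5*25*(-3) = -125*(-3) = 375)
(8*(-7))*(-62) + J = (8*(-7))*(-62) + 375 = -56*(-62) + 375 = 3472 + 375 = 3847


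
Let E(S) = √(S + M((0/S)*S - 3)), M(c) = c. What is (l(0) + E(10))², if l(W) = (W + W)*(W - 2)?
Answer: 7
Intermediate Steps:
E(S) = √(-3 + S) (E(S) = √(S + ((0/S)*S - 3)) = √(S + (0*S - 3)) = √(S + (0 - 3)) = √(S - 3) = √(-3 + S))
l(W) = 2*W*(-2 + W) (l(W) = (2*W)*(-2 + W) = 2*W*(-2 + W))
(l(0) + E(10))² = (2*0*(-2 + 0) + √(-3 + 10))² = (2*0*(-2) + √7)² = (0 + √7)² = (√7)² = 7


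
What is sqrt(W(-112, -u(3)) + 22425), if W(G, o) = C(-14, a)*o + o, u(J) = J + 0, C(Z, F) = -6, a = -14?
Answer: 2*sqrt(5610) ≈ 149.80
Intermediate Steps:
u(J) = J
W(G, o) = -5*o (W(G, o) = -6*o + o = -5*o)
sqrt(W(-112, -u(3)) + 22425) = sqrt(-(-5)*3 + 22425) = sqrt(-5*(-3) + 22425) = sqrt(15 + 22425) = sqrt(22440) = 2*sqrt(5610)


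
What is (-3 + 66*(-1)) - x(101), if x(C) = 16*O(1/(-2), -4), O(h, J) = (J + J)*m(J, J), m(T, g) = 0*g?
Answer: -69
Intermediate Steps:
m(T, g) = 0
O(h, J) = 0 (O(h, J) = (J + J)*0 = (2*J)*0 = 0)
x(C) = 0 (x(C) = 16*0 = 0)
(-3 + 66*(-1)) - x(101) = (-3 + 66*(-1)) - 1*0 = (-3 - 66) + 0 = -69 + 0 = -69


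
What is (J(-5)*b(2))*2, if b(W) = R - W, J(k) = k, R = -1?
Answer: 30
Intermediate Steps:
b(W) = -1 - W
(J(-5)*b(2))*2 = -5*(-1 - 1*2)*2 = -5*(-1 - 2)*2 = -5*(-3)*2 = 15*2 = 30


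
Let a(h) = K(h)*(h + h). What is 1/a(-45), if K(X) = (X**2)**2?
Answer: -1/369056250 ≈ -2.7096e-9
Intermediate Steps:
K(X) = X**4
a(h) = 2*h**5 (a(h) = h**4*(h + h) = h**4*(2*h) = 2*h**5)
1/a(-45) = 1/(2*(-45)**5) = 1/(2*(-184528125)) = 1/(-369056250) = -1/369056250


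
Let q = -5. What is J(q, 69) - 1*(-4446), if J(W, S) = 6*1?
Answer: 4452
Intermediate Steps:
J(W, S) = 6
J(q, 69) - 1*(-4446) = 6 - 1*(-4446) = 6 + 4446 = 4452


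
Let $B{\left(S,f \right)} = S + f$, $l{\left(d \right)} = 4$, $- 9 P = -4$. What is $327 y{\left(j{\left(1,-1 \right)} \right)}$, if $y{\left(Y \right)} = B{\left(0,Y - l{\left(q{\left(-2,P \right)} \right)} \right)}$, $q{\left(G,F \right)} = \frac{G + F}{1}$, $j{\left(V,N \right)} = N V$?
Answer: $-1635$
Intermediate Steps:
$P = \frac{4}{9}$ ($P = \left(- \frac{1}{9}\right) \left(-4\right) = \frac{4}{9} \approx 0.44444$)
$q{\left(G,F \right)} = F + G$ ($q{\left(G,F \right)} = \left(F + G\right) 1 = F + G$)
$y{\left(Y \right)} = -4 + Y$ ($y{\left(Y \right)} = 0 + \left(Y - 4\right) = 0 + \left(-4 + Y\right) = -4 + Y$)
$327 y{\left(j{\left(1,-1 \right)} \right)} = 327 \left(-4 - 1\right) = 327 \left(-5\right) = -1635$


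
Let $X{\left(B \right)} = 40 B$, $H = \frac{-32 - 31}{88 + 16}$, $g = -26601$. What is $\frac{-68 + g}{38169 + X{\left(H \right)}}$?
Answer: $- \frac{346697}{495882} \approx -0.69915$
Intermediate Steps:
$H = - \frac{63}{104} \approx -0.60577$
$\frac{-68 + g}{38169 + X{\left(H \right)}} = \frac{-68 - 26601}{38169 + 40 \left(- \frac{63}{104}\right)} = - \frac{26669}{38169 - \frac{315}{13}} = - \frac{26669}{\frac{495882}{13}} = \left(-26669\right) \frac{13}{495882} = - \frac{346697}{495882}$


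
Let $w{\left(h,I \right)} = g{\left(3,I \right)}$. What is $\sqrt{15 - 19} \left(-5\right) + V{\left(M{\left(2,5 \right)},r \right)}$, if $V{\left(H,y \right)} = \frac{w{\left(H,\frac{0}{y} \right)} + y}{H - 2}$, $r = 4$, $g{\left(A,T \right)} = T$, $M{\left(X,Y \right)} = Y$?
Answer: $\frac{4}{3} - 10 i \approx 1.3333 - 10.0 i$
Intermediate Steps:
$w{\left(h,I \right)} = I$
$V{\left(H,y \right)} = \frac{y}{-2 + H}$ ($V{\left(H,y \right)} = \frac{\frac{0}{y} + y}{H - 2} = \frac{0 + y}{-2 + H} = \frac{y}{-2 + H}$)
$\sqrt{15 - 19} \left(-5\right) + V{\left(M{\left(2,5 \right)},r \right)} = \sqrt{15 - 19} \left(-5\right) + \frac{4}{-2 + 5} = \sqrt{-4} \left(-5\right) + \frac{4}{3} = 2 i \left(-5\right) + 4 \cdot \frac{1}{3} = - 10 i + \frac{4}{3} = \frac{4}{3} - 10 i$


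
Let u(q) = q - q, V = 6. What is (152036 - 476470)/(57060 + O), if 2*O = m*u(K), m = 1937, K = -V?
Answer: -162217/28530 ≈ -5.6858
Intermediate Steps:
K = -6 (K = -1*6 = -6)
u(q) = 0
O = 0 (O = (1937*0)/2 = (½)*0 = 0)
(152036 - 476470)/(57060 + O) = (152036 - 476470)/(57060 + 0) = -324434/57060 = -324434*1/57060 = -162217/28530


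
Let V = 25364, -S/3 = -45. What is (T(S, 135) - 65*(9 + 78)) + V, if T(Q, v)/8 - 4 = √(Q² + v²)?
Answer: 19741 + 1080*√2 ≈ 21268.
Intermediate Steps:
S = 135 (S = -3*(-45) = 135)
T(Q, v) = 32 + 8*√(Q² + v²)
(T(S, 135) - 65*(9 + 78)) + V = ((32 + 8*√(135² + 135²)) - 65*(9 + 78)) + 25364 = ((32 + 8*√(18225 + 18225)) - 65*87) + 25364 = ((32 + 8*√36450) - 5655) + 25364 = ((32 + 8*(135*√2)) - 5655) + 25364 = ((32 + 1080*√2) - 5655) + 25364 = (-5623 + 1080*√2) + 25364 = 19741 + 1080*√2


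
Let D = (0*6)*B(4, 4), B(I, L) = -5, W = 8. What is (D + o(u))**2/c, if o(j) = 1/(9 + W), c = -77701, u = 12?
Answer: -1/22455589 ≈ -4.4532e-8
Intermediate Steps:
D = 0 (D = (0*6)*(-5) = 0*(-5) = 0)
o(j) = 1/17 (o(j) = 1/(9 + 8) = 1/17)
(D + o(u))**2/c = (0 + 1/17)**2/(-77701) = (1/17)**2*(-1/77701) = (1/289)*(-1/77701) = -1/22455589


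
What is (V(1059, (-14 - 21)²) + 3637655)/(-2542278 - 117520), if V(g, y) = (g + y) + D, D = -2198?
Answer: -3637741/2659798 ≈ -1.3677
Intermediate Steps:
V(g, y) = -2198 + g + y (V(g, y) = (g + y) - 2198 = -2198 + g + y)
(V(1059, (-14 - 21)²) + 3637655)/(-2542278 - 117520) = ((-2198 + 1059 + (-14 - 21)²) + 3637655)/(-2542278 - 117520) = ((-2198 + 1059 + (-35)²) + 3637655)/(-2659798) = ((-2198 + 1059 + 1225) + 3637655)*(-1/2659798) = (86 + 3637655)*(-1/2659798) = 3637741*(-1/2659798) = -3637741/2659798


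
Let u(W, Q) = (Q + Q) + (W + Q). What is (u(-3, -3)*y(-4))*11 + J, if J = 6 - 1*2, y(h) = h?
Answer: 532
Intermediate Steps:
J = 4 (J = 6 - 2 = 4)
u(W, Q) = W + 3*Q (u(W, Q) = 2*Q + (Q + W) = W + 3*Q)
(u(-3, -3)*y(-4))*11 + J = ((-3 + 3*(-3))*(-4))*11 + 4 = ((-3 - 9)*(-4))*11 + 4 = -12*(-4)*11 + 4 = 48*11 + 4 = 528 + 4 = 532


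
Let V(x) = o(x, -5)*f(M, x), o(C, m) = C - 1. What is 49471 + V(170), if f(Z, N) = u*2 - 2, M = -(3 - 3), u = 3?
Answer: 50147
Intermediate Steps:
o(C, m) = -1 + C
M = 0 (M = -1*0 = 0)
f(Z, N) = 4 (f(Z, N) = 3*2 - 2 = 6 - 2 = 4)
V(x) = -4 + 4*x (V(x) = (-1 + x)*4 = -4 + 4*x)
49471 + V(170) = 49471 + (-4 + 4*170) = 49471 + (-4 + 680) = 49471 + 676 = 50147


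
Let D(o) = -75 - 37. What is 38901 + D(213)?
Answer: 38789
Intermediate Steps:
D(o) = -112
38901 + D(213) = 38901 - 112 = 38789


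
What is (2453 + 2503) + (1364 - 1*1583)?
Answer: 4737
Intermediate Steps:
(2453 + 2503) + (1364 - 1*1583) = 4956 + (1364 - 1583) = 4956 - 219 = 4737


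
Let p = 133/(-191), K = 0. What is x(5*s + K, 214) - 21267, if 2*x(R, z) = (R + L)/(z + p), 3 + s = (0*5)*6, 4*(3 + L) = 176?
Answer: -866436364/40741 ≈ -21267.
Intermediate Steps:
L = 41 (L = -3 + (1/4)*176 = -3 + 44 = 41)
s = -3 (s = -3 + (0*5)*6 = -3 + 0*6 = -3 + 0 = -3)
p = -133/191 (p = 133*(-1/191) = -133/191 ≈ -0.69633)
x(R, z) = (41 + R)/(2*(-133/191 + z)) (x(R, z) = ((R + 41)/(z - 133/191))/2 = ((41 + R)/(-133/191 + z))/2 = (41 + R)/(2*(-133/191 + z)))
x(5*s + K, 214) - 21267 = 191*(41 + (5*(-3) + 0))/(2*(-133 + 191*214)) - 21267 = 191*(41 + (-15 + 0))/(2*(-133 + 40874)) - 21267 = (191/2)*(41 - 15)/40741 - 21267 = (191/2)*(1/40741)*26 - 21267 = 2483/40741 - 21267 = -866436364/40741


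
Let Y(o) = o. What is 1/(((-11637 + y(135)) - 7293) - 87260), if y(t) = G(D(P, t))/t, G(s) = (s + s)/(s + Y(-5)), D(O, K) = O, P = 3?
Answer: -45/4778551 ≈ -9.4171e-6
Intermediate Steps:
G(s) = 2*s/(-5 + s) (G(s) = (s + s)/(s - 5) = (2*s)/(-5 + s) = 2*s/(-5 + s))
y(t) = -3/t (y(t) = (2*3/(-5 + 3))/t = (2*3/(-2))/t = (2*3*(-1/2))/t = -3/t)
1/(((-11637 + y(135)) - 7293) - 87260) = 1/(((-11637 - 3/135) - 7293) - 87260) = 1/(((-11637 - 3*1/135) - 7293) - 87260) = 1/(((-11637 - 1/45) - 7293) - 87260) = 1/((-523666/45 - 7293) - 87260) = 1/(-851851/45 - 87260) = 1/(-4778551/45) = -45/4778551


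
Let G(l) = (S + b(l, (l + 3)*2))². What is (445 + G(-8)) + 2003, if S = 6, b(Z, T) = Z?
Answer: 2452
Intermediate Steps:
G(l) = (6 + l)²
(445 + G(-8)) + 2003 = (445 + (6 - 8)²) + 2003 = (445 + (-2)²) + 2003 = (445 + 4) + 2003 = 449 + 2003 = 2452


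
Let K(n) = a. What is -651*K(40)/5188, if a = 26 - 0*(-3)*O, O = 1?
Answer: -8463/2594 ≈ -3.2625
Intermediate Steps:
a = 26 (a = 26 - 0*(-3) = 26 - 0 = 26 - 1*0 = 26 + 0 = 26)
K(n) = 26
-651*K(40)/5188 = -16926/5188 = -651*13/2594 = -8463/2594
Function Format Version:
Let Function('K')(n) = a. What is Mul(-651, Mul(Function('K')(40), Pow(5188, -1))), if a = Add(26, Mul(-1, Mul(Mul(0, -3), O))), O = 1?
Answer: Rational(-8463, 2594) ≈ -3.2625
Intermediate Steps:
a = 26 (a = Add(26, Mul(-1, Mul(Mul(0, -3), 1))) = Add(26, Mul(-1, Mul(0, 1))) = Add(26, Mul(-1, 0)) = Add(26, 0) = 26)
Function('K')(n) = 26
Mul(-651, Mul(Function('K')(40), Pow(5188, -1))) = Mul(-651, Mul(26, Pow(5188, -1))) = Mul(-651, Mul(26, Rational(1, 5188))) = Mul(-651, Rational(13, 2594)) = Rational(-8463, 2594)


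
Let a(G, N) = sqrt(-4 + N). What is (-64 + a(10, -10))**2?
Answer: (64 - I*sqrt(14))**2 ≈ 4082.0 - 478.93*I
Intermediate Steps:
(-64 + a(10, -10))**2 = (-64 + sqrt(-4 - 10))**2 = (-64 + sqrt(-14))**2 = (-64 + I*sqrt(14))**2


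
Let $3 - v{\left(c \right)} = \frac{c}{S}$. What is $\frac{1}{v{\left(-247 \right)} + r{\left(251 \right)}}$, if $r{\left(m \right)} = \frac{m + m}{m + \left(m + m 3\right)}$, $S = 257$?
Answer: $\frac{1285}{5604} \approx 0.2293$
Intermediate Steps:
$v{\left(c \right)} = 3 - \frac{c}{257}$
$r{\left(m \right)} = \frac{2}{5}$ ($r{\left(m \right)} = \frac{2 m}{m + \left(m + 3 m\right)} = \frac{2 m}{m + 4 m} = \frac{2 m}{5 m} = 2 m \frac{1}{5 m} = \frac{2}{5}$)
$\frac{1}{v{\left(-247 \right)} + r{\left(251 \right)}} = \frac{1}{\left(3 - - \frac{247}{257}\right) + \frac{2}{5}} = \frac{1}{\left(3 + \frac{247}{257}\right) + \frac{2}{5}} = \frac{1}{\frac{1018}{257} + \frac{2}{5}} = \frac{1}{\frac{5604}{1285}} = \frac{1285}{5604}$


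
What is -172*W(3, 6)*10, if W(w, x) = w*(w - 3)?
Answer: 0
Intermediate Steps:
W(w, x) = w*(-3 + w)
-172*W(3, 6)*10 = -172*3*(-3 + 3)*10 = -172*3*0*10 = -0*10 = -172*0 = 0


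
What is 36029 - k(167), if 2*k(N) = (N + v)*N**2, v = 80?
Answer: -6816525/2 ≈ -3.4083e+6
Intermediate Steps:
k(N) = N**2*(80 + N)/2 (k(N) = ((N + 80)*N**2)/2 = ((80 + N)*N**2)/2 = (N**2*(80 + N))/2 = N**2*(80 + N)/2)
36029 - k(167) = 36029 - 167**2*(80 + 167)/2 = 36029 - 27889*247/2 = 36029 - 1*6888583/2 = 36029 - 6888583/2 = -6816525/2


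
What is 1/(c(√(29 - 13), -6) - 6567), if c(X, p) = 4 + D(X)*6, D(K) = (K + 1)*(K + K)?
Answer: -1/6323 ≈ -0.00015815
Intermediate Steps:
D(K) = 2*K*(1 + K) (D(K) = (1 + K)*(2*K) = 2*K*(1 + K))
c(X, p) = 4 + 12*X*(1 + X) (c(X, p) = 4 + (2*X*(1 + X))*6 = 4 + 12*X*(1 + X))
1/(c(√(29 - 13), -6) - 6567) = 1/((4 + 12*√(29 - 13)*(1 + √(29 - 13))) - 6567) = 1/((4 + 12*√16*(1 + √16)) - 6567) = 1/((4 + 12*4*(1 + 4)) - 6567) = 1/((4 + 12*4*5) - 6567) = 1/((4 + 240) - 6567) = 1/(244 - 6567) = 1/(-6323) = -1/6323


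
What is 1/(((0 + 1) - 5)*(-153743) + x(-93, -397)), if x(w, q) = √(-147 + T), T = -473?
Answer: 153743/94547640351 - I*√155/189095280702 ≈ 1.6261e-6 - 6.5839e-11*I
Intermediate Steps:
x(w, q) = 2*I*√155 (x(w, q) = √(-147 - 473) = √(-620) = 2*I*√155)
1/(((0 + 1) - 5)*(-153743) + x(-93, -397)) = 1/(((0 + 1) - 5)*(-153743) + 2*I*√155) = 1/((1 - 5)*(-153743) + 2*I*√155) = 1/(-4*(-153743) + 2*I*√155) = 1/(614972 + 2*I*√155)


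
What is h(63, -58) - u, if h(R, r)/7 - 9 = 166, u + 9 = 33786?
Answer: -32552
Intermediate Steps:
u = 33777 (u = -9 + 33786 = 33777)
h(R, r) = 1225 (h(R, r) = 63 + 7*166 = 63 + 1162 = 1225)
h(63, -58) - u = 1225 - 1*33777 = 1225 - 33777 = -32552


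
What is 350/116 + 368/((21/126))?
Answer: 128239/58 ≈ 2211.0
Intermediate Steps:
350/116 + 368/((21/126)) = 350*(1/116) + 368/((21*(1/126))) = 175/58 + 368/(⅙) = 175/58 + 368*6 = 175/58 + 2208 = 128239/58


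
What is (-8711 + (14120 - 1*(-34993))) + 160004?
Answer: 200406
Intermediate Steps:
(-8711 + (14120 - 1*(-34993))) + 160004 = (-8711 + (14120 + 34993)) + 160004 = (-8711 + 49113) + 160004 = 40402 + 160004 = 200406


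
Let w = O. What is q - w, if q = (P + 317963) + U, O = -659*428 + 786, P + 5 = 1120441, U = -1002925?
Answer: 716740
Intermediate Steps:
P = 1120436 (P = -5 + 1120441 = 1120436)
O = -281266 (O = -282052 + 786 = -281266)
q = 435474 (q = (1120436 + 317963) - 1002925 = 1438399 - 1002925 = 435474)
w = -281266
q - w = 435474 - 1*(-281266) = 435474 + 281266 = 716740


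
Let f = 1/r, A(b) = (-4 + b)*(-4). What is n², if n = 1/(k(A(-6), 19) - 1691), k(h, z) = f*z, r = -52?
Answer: 2704/7735378401 ≈ 3.4956e-7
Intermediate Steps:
A(b) = 16 - 4*b
f = -1/52 (f = 1/(-52) = -1/52 ≈ -0.019231)
k(h, z) = -z/52
n = -52/87951 (n = 1/(-1/52*19 - 1691) = 1/(-19/52 - 1691) = 1/(-87951/52) = -52/87951 ≈ -0.00059124)
n² = (-52/87951)² = 2704/7735378401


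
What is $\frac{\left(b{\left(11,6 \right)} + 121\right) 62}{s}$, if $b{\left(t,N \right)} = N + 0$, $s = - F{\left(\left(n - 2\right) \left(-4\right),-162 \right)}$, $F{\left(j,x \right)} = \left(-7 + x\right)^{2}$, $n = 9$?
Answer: $- \frac{7874}{28561} \approx -0.27569$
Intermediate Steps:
$s = -28561$ ($s = - \left(-7 - 162\right)^{2} = - \left(-169\right)^{2} = \left(-1\right) 28561 = -28561$)
$b{\left(t,N \right)} = N$
$\frac{\left(b{\left(11,6 \right)} + 121\right) 62}{s} = \frac{\left(6 + 121\right) 62}{-28561} = 127 \cdot 62 \left(- \frac{1}{28561}\right) = 7874 \left(- \frac{1}{28561}\right) = - \frac{7874}{28561}$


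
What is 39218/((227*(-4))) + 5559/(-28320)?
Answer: -92975111/2142880 ≈ -43.388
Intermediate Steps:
39218/((227*(-4))) + 5559/(-28320) = 39218/(-908) + 5559*(-1/28320) = 39218*(-1/908) - 1853/9440 = -19609/454 - 1853/9440 = -92975111/2142880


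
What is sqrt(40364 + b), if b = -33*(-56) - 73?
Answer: sqrt(42139) ≈ 205.28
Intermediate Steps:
b = 1775 (b = 1848 - 73 = 1775)
sqrt(40364 + b) = sqrt(40364 + 1775) = sqrt(42139)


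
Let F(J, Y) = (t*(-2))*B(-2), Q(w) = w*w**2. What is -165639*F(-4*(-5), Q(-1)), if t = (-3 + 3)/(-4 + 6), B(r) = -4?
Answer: 0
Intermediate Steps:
Q(w) = w**3
t = 0 (t = 0/2 = 0*(1/2) = 0)
F(J, Y) = 0 (F(J, Y) = (0*(-2))*(-4) = 0*(-4) = 0)
-165639*F(-4*(-5), Q(-1)) = -165639*0 = 0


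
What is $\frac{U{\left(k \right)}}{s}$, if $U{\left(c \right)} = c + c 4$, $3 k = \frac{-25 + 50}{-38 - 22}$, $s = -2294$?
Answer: $\frac{25}{82584} \approx 0.00030272$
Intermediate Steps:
$k = - \frac{5}{36}$ ($k = \frac{\left(-25 + 50\right) \frac{1}{-38 - 22}}{3} = \frac{25 \frac{1}{-60}}{3} = \frac{25 \left(- \frac{1}{60}\right)}{3} = \frac{1}{3} \left(- \frac{5}{12}\right) = - \frac{5}{36} \approx -0.13889$)
$U{\left(c \right)} = 5 c$ ($U{\left(c \right)} = c + 4 c = 5 c$)
$\frac{U{\left(k \right)}}{s} = \frac{5 \left(- \frac{5}{36}\right)}{-2294} = \left(- \frac{25}{36}\right) \left(- \frac{1}{2294}\right) = \frac{25}{82584}$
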